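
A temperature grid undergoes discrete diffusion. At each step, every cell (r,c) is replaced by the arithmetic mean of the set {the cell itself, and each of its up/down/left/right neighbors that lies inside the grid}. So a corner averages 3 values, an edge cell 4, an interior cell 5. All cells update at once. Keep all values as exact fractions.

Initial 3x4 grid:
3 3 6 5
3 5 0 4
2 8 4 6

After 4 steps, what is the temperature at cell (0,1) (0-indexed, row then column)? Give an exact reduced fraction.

Step 1: cell (0,1) = 17/4
Step 2: cell (0,1) = 291/80
Step 3: cell (0,1) = 3049/800
Step 4: cell (0,1) = 273689/72000
Full grid after step 4:
  161039/43200 273689/72000 32121/8000 176369/43200
  3299063/864000 1428877/360000 1464227/360000 3629713/864000
  519517/129600 883067/216000 914767/216000 549707/129600

Answer: 273689/72000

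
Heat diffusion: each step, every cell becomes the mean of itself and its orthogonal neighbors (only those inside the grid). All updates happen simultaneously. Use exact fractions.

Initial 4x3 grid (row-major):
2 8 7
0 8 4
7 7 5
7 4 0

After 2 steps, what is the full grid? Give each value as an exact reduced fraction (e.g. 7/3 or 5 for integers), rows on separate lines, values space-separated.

After step 1:
  10/3 25/4 19/3
  17/4 27/5 6
  21/4 31/5 4
  6 9/2 3
After step 2:
  83/18 1279/240 223/36
  547/120 281/50 163/30
  217/40 507/100 24/5
  21/4 197/40 23/6

Answer: 83/18 1279/240 223/36
547/120 281/50 163/30
217/40 507/100 24/5
21/4 197/40 23/6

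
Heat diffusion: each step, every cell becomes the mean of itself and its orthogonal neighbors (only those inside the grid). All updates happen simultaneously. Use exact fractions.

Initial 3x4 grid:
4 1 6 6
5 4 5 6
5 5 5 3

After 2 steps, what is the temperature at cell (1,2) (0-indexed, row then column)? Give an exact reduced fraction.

Answer: 116/25

Derivation:
Step 1: cell (1,2) = 26/5
Step 2: cell (1,2) = 116/25
Full grid after step 2:
  139/36 187/48 389/80 31/6
  101/24 111/25 116/25 313/60
  19/4 73/16 1147/240 85/18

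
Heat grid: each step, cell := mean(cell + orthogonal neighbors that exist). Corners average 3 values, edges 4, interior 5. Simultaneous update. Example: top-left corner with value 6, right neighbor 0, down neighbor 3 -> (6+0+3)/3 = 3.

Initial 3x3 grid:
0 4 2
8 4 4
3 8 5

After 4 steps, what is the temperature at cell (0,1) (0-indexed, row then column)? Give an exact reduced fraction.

Step 1: cell (0,1) = 5/2
Step 2: cell (0,1) = 463/120
Step 3: cell (0,1) = 26261/7200
Step 4: cell (0,1) = 1751767/432000
Full grid after step 4:
  58003/14400 1751767/432000 505627/129600
  3944909/864000 391027/90000 1274303/288000
  625177/129600 355357/72000 608777/129600

Answer: 1751767/432000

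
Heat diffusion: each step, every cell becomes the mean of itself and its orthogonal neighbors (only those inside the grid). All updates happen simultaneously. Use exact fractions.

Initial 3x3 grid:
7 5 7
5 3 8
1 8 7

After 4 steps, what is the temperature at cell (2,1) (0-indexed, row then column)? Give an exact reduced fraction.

Answer: 4833557/864000

Derivation:
Step 1: cell (2,1) = 19/4
Step 2: cell (2,1) = 1373/240
Step 3: cell (2,1) = 78031/14400
Step 4: cell (2,1) = 4833557/864000
Full grid after step 4:
  342973/64800 2466841/432000 771521/129600
  142201/27000 998017/180000 5216807/864000
  667421/129600 4833557/864000 190649/32400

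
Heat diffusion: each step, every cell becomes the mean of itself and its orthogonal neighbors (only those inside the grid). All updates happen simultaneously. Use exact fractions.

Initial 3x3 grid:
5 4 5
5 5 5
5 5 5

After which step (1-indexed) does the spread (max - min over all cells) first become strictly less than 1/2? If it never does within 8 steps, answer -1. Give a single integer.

Step 1: max=5, min=14/3, spread=1/3
  -> spread < 1/2 first at step 1
Step 2: max=5, min=1133/240, spread=67/240
Step 3: max=993/200, min=10363/2160, spread=1807/10800
Step 4: max=26639/5400, min=4162037/864000, spread=33401/288000
Step 5: max=2656609/540000, min=37650067/7776000, spread=3025513/38880000
Step 6: max=141244051/28800000, min=15087073133/3110400000, spread=53531/995328
Step 7: max=38088883949/7776000000, min=907087074151/186624000000, spread=450953/11943936
Step 8: max=4564591389481/933120000000, min=54478296439397/11197440000000, spread=3799043/143327232

Answer: 1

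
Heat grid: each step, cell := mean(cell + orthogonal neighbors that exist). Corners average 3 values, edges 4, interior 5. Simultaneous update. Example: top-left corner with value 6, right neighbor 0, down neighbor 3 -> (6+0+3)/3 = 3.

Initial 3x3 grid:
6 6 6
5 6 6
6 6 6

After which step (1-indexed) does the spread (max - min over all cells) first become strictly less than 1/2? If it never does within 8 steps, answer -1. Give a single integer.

Answer: 1

Derivation:
Step 1: max=6, min=17/3, spread=1/3
  -> spread < 1/2 first at step 1
Step 2: max=6, min=1373/240, spread=67/240
Step 3: max=1193/200, min=12523/2160, spread=1807/10800
Step 4: max=32039/5400, min=5026037/864000, spread=33401/288000
Step 5: max=3196609/540000, min=45426067/7776000, spread=3025513/38880000
Step 6: max=170044051/28800000, min=18197473133/3110400000, spread=53531/995328
Step 7: max=45864883949/7776000000, min=1093711074151/186624000000, spread=450953/11943936
Step 8: max=5497711389481/933120000000, min=65675736439397/11197440000000, spread=3799043/143327232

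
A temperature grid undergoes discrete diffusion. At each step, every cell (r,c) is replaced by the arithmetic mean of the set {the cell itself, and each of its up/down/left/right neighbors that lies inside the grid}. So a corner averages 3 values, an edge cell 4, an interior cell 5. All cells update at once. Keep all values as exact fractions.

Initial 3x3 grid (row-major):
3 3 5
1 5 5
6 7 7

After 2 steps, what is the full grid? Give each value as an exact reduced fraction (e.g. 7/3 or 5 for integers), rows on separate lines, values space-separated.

After step 1:
  7/3 4 13/3
  15/4 21/5 11/2
  14/3 25/4 19/3
After step 2:
  121/36 223/60 83/18
  299/80 237/50 611/120
  44/9 429/80 217/36

Answer: 121/36 223/60 83/18
299/80 237/50 611/120
44/9 429/80 217/36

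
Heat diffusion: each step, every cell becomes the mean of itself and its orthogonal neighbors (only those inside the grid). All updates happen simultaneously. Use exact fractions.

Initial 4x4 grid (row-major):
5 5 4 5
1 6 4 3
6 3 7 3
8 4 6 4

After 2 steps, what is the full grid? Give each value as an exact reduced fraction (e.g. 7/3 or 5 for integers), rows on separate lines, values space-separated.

Answer: 79/18 509/120 183/40 49/12
247/60 233/50 429/100 21/5
101/20 467/100 241/50 127/30
21/4 217/40 583/120 83/18

Derivation:
After step 1:
  11/3 5 9/2 4
  9/2 19/5 24/5 15/4
  9/2 26/5 23/5 17/4
  6 21/4 21/4 13/3
After step 2:
  79/18 509/120 183/40 49/12
  247/60 233/50 429/100 21/5
  101/20 467/100 241/50 127/30
  21/4 217/40 583/120 83/18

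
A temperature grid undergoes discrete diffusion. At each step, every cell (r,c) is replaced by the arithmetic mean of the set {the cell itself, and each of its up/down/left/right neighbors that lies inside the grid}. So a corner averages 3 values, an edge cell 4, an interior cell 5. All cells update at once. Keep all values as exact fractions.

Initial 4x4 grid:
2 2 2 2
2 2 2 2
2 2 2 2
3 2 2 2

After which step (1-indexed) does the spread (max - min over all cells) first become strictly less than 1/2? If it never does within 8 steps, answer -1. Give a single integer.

Answer: 1

Derivation:
Step 1: max=7/3, min=2, spread=1/3
  -> spread < 1/2 first at step 1
Step 2: max=41/18, min=2, spread=5/18
Step 3: max=473/216, min=2, spread=41/216
Step 4: max=14003/6480, min=2, spread=1043/6480
Step 5: max=414353/194400, min=2, spread=25553/194400
Step 6: max=12335459/5832000, min=36079/18000, spread=645863/5832000
Step 7: max=367561691/174960000, min=240971/120000, spread=16225973/174960000
Step 8: max=10975077983/5248800000, min=108701/54000, spread=409340783/5248800000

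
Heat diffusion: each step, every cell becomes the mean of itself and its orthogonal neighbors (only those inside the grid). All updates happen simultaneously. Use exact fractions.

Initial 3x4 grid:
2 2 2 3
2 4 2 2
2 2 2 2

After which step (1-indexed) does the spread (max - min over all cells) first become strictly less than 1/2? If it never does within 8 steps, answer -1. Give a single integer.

Answer: 2

Derivation:
Step 1: max=5/2, min=2, spread=1/2
Step 2: max=123/50, min=25/12, spread=113/300
  -> spread < 1/2 first at step 2
Step 3: max=5671/2400, min=1573/720, spread=1283/7200
Step 4: max=12569/5400, min=31679/14400, spread=1103/8640
Step 5: max=5009929/2160000, min=5792663/2592000, spread=1096259/12960000
Step 6: max=179911721/77760000, min=348722717/155520000, spread=444029/6220800
Step 7: max=10756148839/4665600000, min=779365789/345600000, spread=3755371/74649600
Step 8: max=644682843101/279936000000, min=1265318384077/559872000000, spread=64126139/1492992000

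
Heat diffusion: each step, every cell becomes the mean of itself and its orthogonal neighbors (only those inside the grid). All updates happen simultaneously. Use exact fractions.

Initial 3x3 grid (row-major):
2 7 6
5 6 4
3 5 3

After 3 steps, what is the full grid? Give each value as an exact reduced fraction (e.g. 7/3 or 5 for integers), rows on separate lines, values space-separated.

After step 1:
  14/3 21/4 17/3
  4 27/5 19/4
  13/3 17/4 4
After step 2:
  167/36 1259/240 47/9
  23/5 473/100 1189/240
  151/36 1079/240 13/3
After step 3:
  10429/2160 71413/14400 694/135
  5449/1200 28831/6000 69263/14400
  9569/2160 63913/14400 827/180

Answer: 10429/2160 71413/14400 694/135
5449/1200 28831/6000 69263/14400
9569/2160 63913/14400 827/180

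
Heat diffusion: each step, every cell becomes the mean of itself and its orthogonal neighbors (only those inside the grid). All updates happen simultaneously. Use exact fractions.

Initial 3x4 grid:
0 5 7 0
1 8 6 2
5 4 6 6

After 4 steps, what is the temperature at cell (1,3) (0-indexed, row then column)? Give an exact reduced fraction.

Answer: 1947389/432000

Derivation:
Step 1: cell (1,3) = 7/2
Step 2: cell (1,3) = 509/120
Step 3: cell (1,3) = 31111/7200
Step 4: cell (1,3) = 1947389/432000
Full grid after step 4:
  86107/21600 74921/18000 4931/1125 10213/2400
  1755289/432000 403003/90000 204739/45000 1947389/432000
  70349/16200 990677/216000 1043377/216000 75469/16200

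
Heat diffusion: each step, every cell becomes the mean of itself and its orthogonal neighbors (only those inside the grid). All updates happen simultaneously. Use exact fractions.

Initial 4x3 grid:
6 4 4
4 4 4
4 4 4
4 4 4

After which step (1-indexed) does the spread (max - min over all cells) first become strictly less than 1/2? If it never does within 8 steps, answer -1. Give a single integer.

Answer: 3

Derivation:
Step 1: max=14/3, min=4, spread=2/3
Step 2: max=41/9, min=4, spread=5/9
Step 3: max=473/108, min=4, spread=41/108
  -> spread < 1/2 first at step 3
Step 4: max=56057/12960, min=4, spread=4217/12960
Step 5: max=3319549/777600, min=14479/3600, spread=38417/155520
Step 6: max=197824211/46656000, min=290597/72000, spread=1903471/9331200
Step 7: max=11798429089/2799360000, min=8755759/2160000, spread=18038617/111974400
Step 8: max=705114582851/167961600000, min=790526759/194400000, spread=883978523/6718464000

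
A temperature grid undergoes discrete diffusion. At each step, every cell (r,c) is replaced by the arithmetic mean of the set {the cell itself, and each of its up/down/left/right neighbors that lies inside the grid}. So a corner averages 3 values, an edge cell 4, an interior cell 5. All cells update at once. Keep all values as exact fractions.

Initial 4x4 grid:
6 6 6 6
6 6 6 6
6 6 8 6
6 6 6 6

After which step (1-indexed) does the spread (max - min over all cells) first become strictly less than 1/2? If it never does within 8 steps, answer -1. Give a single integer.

Answer: 2

Derivation:
Step 1: max=13/2, min=6, spread=1/2
Step 2: max=161/25, min=6, spread=11/25
  -> spread < 1/2 first at step 2
Step 3: max=7567/1200, min=6, spread=367/1200
Step 4: max=33971/5400, min=1813/300, spread=1337/5400
Step 5: max=1013669/162000, min=54469/9000, spread=33227/162000
Step 6: max=30374327/4860000, min=328049/54000, spread=849917/4860000
Step 7: max=908514347/145800000, min=4928533/810000, spread=21378407/145800000
Step 8: max=27210462371/4374000000, min=1481688343/243000000, spread=540072197/4374000000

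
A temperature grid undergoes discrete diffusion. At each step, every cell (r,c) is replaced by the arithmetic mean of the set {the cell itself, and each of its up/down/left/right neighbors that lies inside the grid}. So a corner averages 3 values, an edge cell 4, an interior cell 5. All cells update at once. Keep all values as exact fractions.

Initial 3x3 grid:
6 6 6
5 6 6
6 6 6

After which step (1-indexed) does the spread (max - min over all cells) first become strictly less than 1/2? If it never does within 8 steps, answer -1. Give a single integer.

Answer: 1

Derivation:
Step 1: max=6, min=17/3, spread=1/3
  -> spread < 1/2 first at step 1
Step 2: max=6, min=1373/240, spread=67/240
Step 3: max=1193/200, min=12523/2160, spread=1807/10800
Step 4: max=32039/5400, min=5026037/864000, spread=33401/288000
Step 5: max=3196609/540000, min=45426067/7776000, spread=3025513/38880000
Step 6: max=170044051/28800000, min=18197473133/3110400000, spread=53531/995328
Step 7: max=45864883949/7776000000, min=1093711074151/186624000000, spread=450953/11943936
Step 8: max=5497711389481/933120000000, min=65675736439397/11197440000000, spread=3799043/143327232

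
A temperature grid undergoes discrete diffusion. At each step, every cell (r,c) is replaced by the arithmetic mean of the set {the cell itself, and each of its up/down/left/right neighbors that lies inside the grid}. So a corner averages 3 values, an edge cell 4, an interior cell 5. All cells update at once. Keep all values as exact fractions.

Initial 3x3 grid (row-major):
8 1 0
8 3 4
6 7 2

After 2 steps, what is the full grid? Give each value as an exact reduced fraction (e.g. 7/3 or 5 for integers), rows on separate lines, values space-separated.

After step 1:
  17/3 3 5/3
  25/4 23/5 9/4
  7 9/2 13/3
After step 2:
  179/36 56/15 83/36
  1411/240 103/25 257/80
  71/12 613/120 133/36

Answer: 179/36 56/15 83/36
1411/240 103/25 257/80
71/12 613/120 133/36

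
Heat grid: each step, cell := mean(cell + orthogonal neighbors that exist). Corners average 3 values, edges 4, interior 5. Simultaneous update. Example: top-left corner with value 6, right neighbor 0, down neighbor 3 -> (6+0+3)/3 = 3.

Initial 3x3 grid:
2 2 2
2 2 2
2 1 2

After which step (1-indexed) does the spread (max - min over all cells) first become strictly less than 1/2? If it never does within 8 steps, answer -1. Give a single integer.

Step 1: max=2, min=5/3, spread=1/3
  -> spread < 1/2 first at step 1
Step 2: max=2, min=413/240, spread=67/240
Step 3: max=393/200, min=3883/2160, spread=1807/10800
Step 4: max=10439/5400, min=1570037/864000, spread=33401/288000
Step 5: max=1036609/540000, min=14322067/7776000, spread=3025513/38880000
Step 6: max=54844051/28800000, min=5755873133/3110400000, spread=53531/995328
Step 7: max=14760883949/7776000000, min=347215074151/186624000000, spread=450953/11943936
Step 8: max=1765231389481/933120000000, min=20885976439397/11197440000000, spread=3799043/143327232

Answer: 1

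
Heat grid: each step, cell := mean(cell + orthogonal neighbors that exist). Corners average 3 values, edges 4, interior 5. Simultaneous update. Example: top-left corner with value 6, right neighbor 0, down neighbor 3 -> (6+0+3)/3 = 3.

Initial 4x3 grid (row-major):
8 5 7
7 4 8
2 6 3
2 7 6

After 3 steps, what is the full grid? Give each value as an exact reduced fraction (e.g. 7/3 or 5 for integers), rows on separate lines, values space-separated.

After step 1:
  20/3 6 20/3
  21/4 6 11/2
  17/4 22/5 23/4
  11/3 21/4 16/3
After step 2:
  215/36 19/3 109/18
  133/24 543/100 287/48
  527/120 513/100 1259/240
  79/18 373/80 49/9
After step 3:
  1285/216 5353/900 2645/432
  9601/1800 34097/6000 40879/7200
  17507/3600 1243/250 39239/7200
  9679/2160 23551/4800 5527/1080

Answer: 1285/216 5353/900 2645/432
9601/1800 34097/6000 40879/7200
17507/3600 1243/250 39239/7200
9679/2160 23551/4800 5527/1080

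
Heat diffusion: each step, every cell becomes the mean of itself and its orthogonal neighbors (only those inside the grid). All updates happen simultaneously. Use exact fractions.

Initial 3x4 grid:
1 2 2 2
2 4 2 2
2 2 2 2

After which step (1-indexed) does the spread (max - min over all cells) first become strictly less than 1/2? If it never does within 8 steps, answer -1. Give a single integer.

Step 1: max=5/2, min=5/3, spread=5/6
Step 2: max=59/25, min=2, spread=9/25
  -> spread < 1/2 first at step 2
Step 3: max=453/200, min=413/200, spread=1/5
Step 4: max=95557/43200, min=15007/7200, spread=1103/8640
Step 5: max=4746089/2160000, min=506911/240000, spread=18389/216000
Step 6: max=340174997/155520000, min=380873/180000, spread=444029/6220800
Step 7: max=20315276423/9331200000, min=826910627/388800000, spread=3755371/74649600
Step 8: max=405648171719/186624000000, min=49704050543/23328000000, spread=64126139/1492992000

Answer: 2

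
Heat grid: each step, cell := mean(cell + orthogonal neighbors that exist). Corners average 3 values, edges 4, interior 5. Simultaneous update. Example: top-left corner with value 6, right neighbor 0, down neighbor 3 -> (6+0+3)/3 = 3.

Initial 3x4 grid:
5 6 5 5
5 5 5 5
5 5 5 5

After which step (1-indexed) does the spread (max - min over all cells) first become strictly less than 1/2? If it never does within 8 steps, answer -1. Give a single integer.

Step 1: max=16/3, min=5, spread=1/3
  -> spread < 1/2 first at step 1
Step 2: max=631/120, min=5, spread=31/120
Step 3: max=5611/1080, min=5, spread=211/1080
Step 4: max=556897/108000, min=9047/1800, spread=14077/108000
Step 5: max=5000407/972000, min=543683/108000, spread=5363/48600
Step 6: max=149540809/29160000, min=302869/60000, spread=93859/1166400
Step 7: max=8958274481/1749600000, min=491336467/97200000, spread=4568723/69984000
Step 8: max=536660435629/104976000000, min=14761618889/2916000000, spread=8387449/167961600

Answer: 1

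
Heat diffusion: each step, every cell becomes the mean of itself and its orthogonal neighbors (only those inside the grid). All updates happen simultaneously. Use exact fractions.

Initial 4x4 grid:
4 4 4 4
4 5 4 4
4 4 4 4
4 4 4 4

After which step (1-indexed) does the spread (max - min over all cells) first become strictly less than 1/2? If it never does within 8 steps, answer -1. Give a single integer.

Answer: 1

Derivation:
Step 1: max=17/4, min=4, spread=1/4
  -> spread < 1/2 first at step 1
Step 2: max=211/50, min=4, spread=11/50
Step 3: max=9967/2400, min=4, spread=367/2400
Step 4: max=44771/10800, min=2413/600, spread=1337/10800
Step 5: max=1337669/324000, min=72469/18000, spread=33227/324000
Step 6: max=40094327/9720000, min=436049/108000, spread=849917/9720000
Step 7: max=1200114347/291600000, min=6548533/1620000, spread=21378407/291600000
Step 8: max=35958462371/8748000000, min=1967688343/486000000, spread=540072197/8748000000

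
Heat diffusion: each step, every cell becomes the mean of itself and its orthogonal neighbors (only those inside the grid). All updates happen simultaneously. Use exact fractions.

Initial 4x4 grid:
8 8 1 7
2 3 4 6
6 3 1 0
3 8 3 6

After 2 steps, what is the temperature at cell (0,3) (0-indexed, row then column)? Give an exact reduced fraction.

Answer: 167/36

Derivation:
Step 1: cell (0,3) = 14/3
Step 2: cell (0,3) = 167/36
Full grid after step 2:
  21/4 5 53/12 167/36
  73/16 419/100 369/100 91/24
  1087/240 363/100 343/100 127/40
  161/36 1117/240 279/80 43/12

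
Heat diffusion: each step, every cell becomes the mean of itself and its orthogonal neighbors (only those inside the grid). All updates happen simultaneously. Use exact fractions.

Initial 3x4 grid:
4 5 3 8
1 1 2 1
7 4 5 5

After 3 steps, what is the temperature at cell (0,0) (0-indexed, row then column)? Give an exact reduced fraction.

Answer: 1799/540

Derivation:
Step 1: cell (0,0) = 10/3
Step 2: cell (0,0) = 59/18
Step 3: cell (0,0) = 1799/540
Full grid after step 3:
  1799/540 4819/1440 117/32 2693/720
  9761/2880 4099/1200 1037/300 2713/720
  1301/360 571/160 1057/288 7909/2160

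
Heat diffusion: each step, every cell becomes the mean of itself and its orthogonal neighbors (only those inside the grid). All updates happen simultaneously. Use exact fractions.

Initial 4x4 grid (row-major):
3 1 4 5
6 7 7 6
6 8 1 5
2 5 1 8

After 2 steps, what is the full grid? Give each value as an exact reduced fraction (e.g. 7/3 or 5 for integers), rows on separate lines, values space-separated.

After step 1:
  10/3 15/4 17/4 5
  11/2 29/5 5 23/4
  11/2 27/5 22/5 5
  13/3 4 15/4 14/3
After step 2:
  151/36 257/60 9/2 5
  151/30 509/100 126/25 83/16
  311/60 251/50 471/100 1189/240
  83/18 1049/240 1009/240 161/36

Answer: 151/36 257/60 9/2 5
151/30 509/100 126/25 83/16
311/60 251/50 471/100 1189/240
83/18 1049/240 1009/240 161/36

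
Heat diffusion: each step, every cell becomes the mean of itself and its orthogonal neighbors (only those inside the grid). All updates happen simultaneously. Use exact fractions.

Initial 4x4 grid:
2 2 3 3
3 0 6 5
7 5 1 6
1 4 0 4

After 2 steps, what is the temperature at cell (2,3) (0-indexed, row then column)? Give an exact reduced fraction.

Step 1: cell (2,3) = 4
Step 2: cell (2,3) = 239/60
Full grid after step 2:
  85/36 647/240 143/48 73/18
  47/15 287/100 183/50 47/12
  18/5 167/50 13/4 239/60
  7/2 243/80 701/240 115/36

Answer: 239/60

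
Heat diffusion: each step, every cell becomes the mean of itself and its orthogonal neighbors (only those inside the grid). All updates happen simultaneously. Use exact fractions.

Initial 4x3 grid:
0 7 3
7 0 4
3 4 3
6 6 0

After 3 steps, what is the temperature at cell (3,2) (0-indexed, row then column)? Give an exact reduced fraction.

Answer: 793/240

Derivation:
Step 1: cell (3,2) = 3
Step 2: cell (3,2) = 13/4
Step 3: cell (3,2) = 793/240
Full grid after step 3:
  514/135 24341/7200 7819/2160
  6439/1800 22403/6000 22831/7200
  4981/1200 6991/2000 8137/2400
  1487/360 1169/300 793/240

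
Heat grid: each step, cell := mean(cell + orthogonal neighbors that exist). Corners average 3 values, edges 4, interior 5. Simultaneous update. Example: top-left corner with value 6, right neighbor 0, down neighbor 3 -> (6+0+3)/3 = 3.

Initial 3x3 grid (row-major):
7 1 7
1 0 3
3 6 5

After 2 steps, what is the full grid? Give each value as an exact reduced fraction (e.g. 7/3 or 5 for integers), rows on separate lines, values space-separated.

Answer: 19/6 757/240 67/18
677/240 319/100 857/240
115/36 137/40 143/36

Derivation:
After step 1:
  3 15/4 11/3
  11/4 11/5 15/4
  10/3 7/2 14/3
After step 2:
  19/6 757/240 67/18
  677/240 319/100 857/240
  115/36 137/40 143/36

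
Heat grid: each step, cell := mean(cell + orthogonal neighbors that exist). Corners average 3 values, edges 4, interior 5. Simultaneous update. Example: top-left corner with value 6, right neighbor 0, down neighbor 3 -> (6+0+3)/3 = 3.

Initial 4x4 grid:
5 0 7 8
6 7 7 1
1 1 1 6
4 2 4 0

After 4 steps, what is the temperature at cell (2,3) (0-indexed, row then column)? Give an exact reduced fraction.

Step 1: cell (2,3) = 2
Step 2: cell (2,3) = 439/120
Step 3: cell (2,3) = 11959/3600
Step 4: cell (2,3) = 386869/108000
Full grid after step 4:
  34259/8100 963337/216000 1006841/216000 311681/64800
  837247/216000 89531/22500 766979/180000 460393/108000
  700679/216000 603161/180000 151253/45000 386869/108000
  188579/64800 303937/108000 320449/108000 48167/16200

Answer: 386869/108000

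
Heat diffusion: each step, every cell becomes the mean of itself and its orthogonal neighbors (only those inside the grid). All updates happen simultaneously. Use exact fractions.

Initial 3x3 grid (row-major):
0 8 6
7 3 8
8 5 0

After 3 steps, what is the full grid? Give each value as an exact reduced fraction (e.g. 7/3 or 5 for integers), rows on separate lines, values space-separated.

After step 1:
  5 17/4 22/3
  9/2 31/5 17/4
  20/3 4 13/3
After step 2:
  55/12 1367/240 95/18
  671/120 116/25 1327/240
  91/18 53/10 151/36
After step 3:
  3809/720 72709/14400 5941/1080
  35767/7200 8027/1500 70709/14400
  5741/1080 1919/400 10817/2160

Answer: 3809/720 72709/14400 5941/1080
35767/7200 8027/1500 70709/14400
5741/1080 1919/400 10817/2160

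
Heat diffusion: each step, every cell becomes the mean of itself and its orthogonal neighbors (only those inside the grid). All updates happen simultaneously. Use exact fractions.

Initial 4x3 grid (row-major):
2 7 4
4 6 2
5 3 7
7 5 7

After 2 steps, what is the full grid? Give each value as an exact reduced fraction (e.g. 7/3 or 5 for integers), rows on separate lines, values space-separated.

Answer: 40/9 1069/240 83/18
133/30 467/100 547/120
149/30 123/25 631/120
191/36 227/40 199/36

Derivation:
After step 1:
  13/3 19/4 13/3
  17/4 22/5 19/4
  19/4 26/5 19/4
  17/3 11/2 19/3
After step 2:
  40/9 1069/240 83/18
  133/30 467/100 547/120
  149/30 123/25 631/120
  191/36 227/40 199/36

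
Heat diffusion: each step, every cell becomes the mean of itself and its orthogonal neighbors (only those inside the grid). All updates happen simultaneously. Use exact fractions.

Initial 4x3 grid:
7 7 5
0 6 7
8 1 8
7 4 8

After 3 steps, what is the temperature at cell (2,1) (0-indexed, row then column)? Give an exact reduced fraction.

Answer: 11071/2000

Derivation:
Step 1: cell (2,1) = 27/5
Step 2: cell (2,1) = 123/25
Step 3: cell (2,1) = 11071/2000
Full grid after step 3:
  5501/1080 9053/1600 12587/2160
  37231/7200 2609/500 21403/3600
  35651/7200 11071/2000 10219/1800
  11669/2160 2177/400 6437/1080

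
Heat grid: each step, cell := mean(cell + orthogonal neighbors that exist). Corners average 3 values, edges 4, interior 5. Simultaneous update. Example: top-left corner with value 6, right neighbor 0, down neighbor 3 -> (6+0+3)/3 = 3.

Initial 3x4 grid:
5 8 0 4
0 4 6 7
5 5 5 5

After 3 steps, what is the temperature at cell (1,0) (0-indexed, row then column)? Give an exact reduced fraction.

Answer: 5807/1440

Derivation:
Step 1: cell (1,0) = 7/2
Step 2: cell (1,0) = 473/120
Step 3: cell (1,0) = 5807/1440
Full grid after step 3:
  8921/2160 6103/1440 6491/1440 9769/2160
  5807/1440 5279/1200 5563/1200 7087/1440
  4423/1080 3179/720 223/45 5507/1080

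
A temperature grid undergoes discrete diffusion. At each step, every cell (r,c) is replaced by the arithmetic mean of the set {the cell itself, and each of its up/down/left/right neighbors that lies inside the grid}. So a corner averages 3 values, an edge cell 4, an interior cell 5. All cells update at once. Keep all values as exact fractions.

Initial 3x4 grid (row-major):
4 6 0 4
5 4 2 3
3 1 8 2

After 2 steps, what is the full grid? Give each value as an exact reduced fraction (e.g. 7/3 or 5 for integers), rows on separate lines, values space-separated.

After step 1:
  5 7/2 3 7/3
  4 18/5 17/5 11/4
  3 4 13/4 13/3
After step 2:
  25/6 151/40 367/120 97/36
  39/10 37/10 16/5 769/240
  11/3 277/80 899/240 31/9

Answer: 25/6 151/40 367/120 97/36
39/10 37/10 16/5 769/240
11/3 277/80 899/240 31/9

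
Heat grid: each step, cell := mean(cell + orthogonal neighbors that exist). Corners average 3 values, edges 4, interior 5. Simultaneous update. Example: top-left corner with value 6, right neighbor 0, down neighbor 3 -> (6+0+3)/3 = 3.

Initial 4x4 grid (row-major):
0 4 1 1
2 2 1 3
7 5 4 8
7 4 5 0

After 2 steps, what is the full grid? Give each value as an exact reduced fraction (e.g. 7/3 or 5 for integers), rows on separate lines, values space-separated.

Answer: 13/6 83/40 221/120 20/9
16/5 139/50 73/25 163/60
23/5 223/50 91/25 239/60
11/2 189/40 523/120 34/9

Derivation:
After step 1:
  2 7/4 7/4 5/3
  11/4 14/5 11/5 13/4
  21/4 22/5 23/5 15/4
  6 21/4 13/4 13/3
After step 2:
  13/6 83/40 221/120 20/9
  16/5 139/50 73/25 163/60
  23/5 223/50 91/25 239/60
  11/2 189/40 523/120 34/9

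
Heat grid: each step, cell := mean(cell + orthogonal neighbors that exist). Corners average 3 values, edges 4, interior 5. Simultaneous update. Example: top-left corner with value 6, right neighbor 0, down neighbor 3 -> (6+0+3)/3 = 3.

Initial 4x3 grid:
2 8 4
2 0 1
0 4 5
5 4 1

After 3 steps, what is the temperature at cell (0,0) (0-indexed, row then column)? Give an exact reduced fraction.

Step 1: cell (0,0) = 4
Step 2: cell (0,0) = 17/6
Step 3: cell (0,0) = 443/144
Full grid after step 3:
  443/144 22511/7200 1483/432
  6227/2400 8989/3000 21431/7200
  6617/2400 8209/3000 21701/7200
  2047/720 22151/7200 6551/2160

Answer: 443/144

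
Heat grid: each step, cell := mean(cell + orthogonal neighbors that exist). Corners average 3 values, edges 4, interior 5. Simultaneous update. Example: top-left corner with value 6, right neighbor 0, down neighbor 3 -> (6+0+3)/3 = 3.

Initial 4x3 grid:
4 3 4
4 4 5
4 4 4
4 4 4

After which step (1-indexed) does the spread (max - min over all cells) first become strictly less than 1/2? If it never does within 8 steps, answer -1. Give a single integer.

Answer: 2

Derivation:
Step 1: max=17/4, min=11/3, spread=7/12
Step 2: max=33/8, min=137/36, spread=23/72
  -> spread < 1/2 first at step 2
Step 3: max=983/240, min=1667/432, spread=32/135
Step 4: max=8783/2160, min=20225/5184, spread=4271/25920
Step 5: max=262793/64800, min=6108287/1555200, spread=39749/311040
Step 6: max=7866041/1944000, min=368172853/93312000, spread=1879423/18662400
Step 7: max=235475117/58320000, min=22161676607/5598720000, spread=3551477/44789760
Step 8: max=28207218131/6998400000, min=1332785674813/335923200000, spread=846431819/13436928000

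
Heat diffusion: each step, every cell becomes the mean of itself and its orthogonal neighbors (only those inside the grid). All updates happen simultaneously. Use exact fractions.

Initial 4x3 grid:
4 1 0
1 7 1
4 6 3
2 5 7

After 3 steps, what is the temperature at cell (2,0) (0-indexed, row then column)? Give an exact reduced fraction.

Step 1: cell (2,0) = 13/4
Step 2: cell (2,0) = 191/48
Step 3: cell (2,0) = 27367/7200
Full grid after step 3:
  1999/720 9851/3600 1273/540
  8209/2400 18931/6000 5713/1800
  27367/7200 24751/6000 4757/1200
  1817/432 986/225 41/9

Answer: 27367/7200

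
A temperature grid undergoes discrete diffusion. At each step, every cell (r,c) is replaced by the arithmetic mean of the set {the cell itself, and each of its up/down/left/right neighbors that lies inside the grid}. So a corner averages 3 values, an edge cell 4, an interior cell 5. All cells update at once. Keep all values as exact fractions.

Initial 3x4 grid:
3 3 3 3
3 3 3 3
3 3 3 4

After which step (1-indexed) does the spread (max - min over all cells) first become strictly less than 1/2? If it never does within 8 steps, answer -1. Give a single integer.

Step 1: max=10/3, min=3, spread=1/3
  -> spread < 1/2 first at step 1
Step 2: max=59/18, min=3, spread=5/18
Step 3: max=689/216, min=3, spread=41/216
Step 4: max=81977/25920, min=3, spread=4217/25920
Step 5: max=4874749/1555200, min=21679/7200, spread=38417/311040
Step 6: max=291136211/93312000, min=434597/144000, spread=1903471/18662400
Step 7: max=17397149089/5598720000, min=13075759/4320000, spread=18038617/223948800
Step 8: max=1041037782851/335923200000, min=1179326759/388800000, spread=883978523/13436928000

Answer: 1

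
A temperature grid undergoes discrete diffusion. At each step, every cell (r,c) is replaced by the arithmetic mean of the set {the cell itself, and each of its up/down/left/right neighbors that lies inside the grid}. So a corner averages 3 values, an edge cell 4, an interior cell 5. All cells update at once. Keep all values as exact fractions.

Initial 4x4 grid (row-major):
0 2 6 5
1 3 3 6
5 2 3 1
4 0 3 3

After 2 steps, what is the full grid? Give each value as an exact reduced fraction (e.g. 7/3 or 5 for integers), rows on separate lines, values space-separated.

Answer: 2 199/80 997/240 161/36
169/80 14/5 331/100 253/60
217/80 249/100 147/50 44/15
11/4 101/40 277/120 47/18

Derivation:
After step 1:
  1 11/4 4 17/3
  9/4 11/5 21/5 15/4
  3 13/5 12/5 13/4
  3 9/4 9/4 7/3
After step 2:
  2 199/80 997/240 161/36
  169/80 14/5 331/100 253/60
  217/80 249/100 147/50 44/15
  11/4 101/40 277/120 47/18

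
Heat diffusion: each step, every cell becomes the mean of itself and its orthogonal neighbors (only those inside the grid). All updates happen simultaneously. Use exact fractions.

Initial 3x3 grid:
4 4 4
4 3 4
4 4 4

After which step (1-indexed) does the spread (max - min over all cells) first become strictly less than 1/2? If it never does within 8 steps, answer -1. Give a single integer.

Answer: 1

Derivation:
Step 1: max=4, min=15/4, spread=1/4
  -> spread < 1/2 first at step 1
Step 2: max=311/80, min=94/25, spread=51/400
Step 3: max=1393/360, min=18377/4800, spread=589/14400
Step 4: max=1110919/288000, min=115057/30000, spread=31859/1440000
Step 5: max=6935279/1800000, min=66428393/17280000, spread=751427/86400000
Step 6: max=3992136871/1036800000, min=415365313/108000000, spread=23149331/5184000000
Step 7: max=24945068111/6480000000, min=239349345737/62208000000, spread=616540643/311040000000
Step 8: max=14365987991239/3732480000000, min=1496087546017/388800000000, spread=17737747379/18662400000000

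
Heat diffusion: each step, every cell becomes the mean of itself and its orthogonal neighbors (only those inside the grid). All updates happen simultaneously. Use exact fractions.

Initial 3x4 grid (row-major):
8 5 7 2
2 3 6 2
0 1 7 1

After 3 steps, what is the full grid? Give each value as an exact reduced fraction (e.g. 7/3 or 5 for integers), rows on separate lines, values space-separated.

After step 1:
  5 23/4 5 11/3
  13/4 17/5 5 11/4
  1 11/4 15/4 10/3
After step 2:
  14/3 383/80 233/48 137/36
  253/80 403/100 199/50 59/16
  7/3 109/40 89/24 59/18
After step 3:
  757/180 11003/2400 31369/7200 889/216
  5677/1600 3737/1000 1013/250 17701/4800
  1973/720 3839/1200 6161/1800 1537/432

Answer: 757/180 11003/2400 31369/7200 889/216
5677/1600 3737/1000 1013/250 17701/4800
1973/720 3839/1200 6161/1800 1537/432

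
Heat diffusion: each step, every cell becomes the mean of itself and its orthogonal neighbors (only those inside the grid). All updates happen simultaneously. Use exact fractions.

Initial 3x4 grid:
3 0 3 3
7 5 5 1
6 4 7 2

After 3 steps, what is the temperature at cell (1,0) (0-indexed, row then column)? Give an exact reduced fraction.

Step 1: cell (1,0) = 21/4
Step 2: cell (1,0) = 369/80
Step 3: cell (1,0) = 7297/1600
Full grid after step 3:
  8387/2160 6491/1800 5651/1800 6317/2160
  7297/1600 8359/2000 22327/6000 46703/14400
  10837/2160 8641/1800 7451/1800 7967/2160

Answer: 7297/1600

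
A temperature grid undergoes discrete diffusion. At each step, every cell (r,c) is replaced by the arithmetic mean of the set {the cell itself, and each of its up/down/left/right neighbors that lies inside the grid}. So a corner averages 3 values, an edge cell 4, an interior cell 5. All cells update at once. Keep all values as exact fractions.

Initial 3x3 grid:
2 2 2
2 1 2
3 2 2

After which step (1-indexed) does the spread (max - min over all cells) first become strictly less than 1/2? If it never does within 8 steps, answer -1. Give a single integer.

Step 1: max=7/3, min=7/4, spread=7/12
Step 2: max=19/9, min=11/6, spread=5/18
  -> spread < 1/2 first at step 2
Step 3: max=278/135, min=673/360, spread=41/216
Step 4: max=32507/16200, min=40451/21600, spread=347/2592
Step 5: max=241763/121500, min=2457097/1296000, spread=2921/31104
Step 6: max=114998213/58320000, min=148203659/77760000, spread=24611/373248
Step 7: max=3434680643/1749600000, min=8943180673/4665600000, spread=207329/4478976
Step 8: max=410556643367/209952000000, min=538311800531/279936000000, spread=1746635/53747712

Answer: 2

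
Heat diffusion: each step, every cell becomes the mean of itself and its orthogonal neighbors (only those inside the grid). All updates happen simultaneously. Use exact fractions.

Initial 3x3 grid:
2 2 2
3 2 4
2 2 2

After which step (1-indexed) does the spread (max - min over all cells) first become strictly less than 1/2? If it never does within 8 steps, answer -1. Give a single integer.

Step 1: max=8/3, min=2, spread=2/3
Step 2: max=313/120, min=79/36, spread=149/360
  -> spread < 1/2 first at step 2
Step 3: max=2663/1080, min=32537/14400, spread=8909/43200
Step 4: max=1053757/432000, min=297967/129600, spread=181601/1296000
Step 5: max=9351587/3888000, min=120147233/51840000, spread=13621781/155520000
Step 6: max=3724148113/1555200000, min=1089902503/466560000, spread=273419309/4665600000
Step 7: max=33343585583/13996800000, min=437254496297/186624000000, spread=21979934429/559872000000
Step 8: max=13312395223717/5598720000000, min=3948677541727/1679616000000, spread=450410253881/16796160000000

Answer: 2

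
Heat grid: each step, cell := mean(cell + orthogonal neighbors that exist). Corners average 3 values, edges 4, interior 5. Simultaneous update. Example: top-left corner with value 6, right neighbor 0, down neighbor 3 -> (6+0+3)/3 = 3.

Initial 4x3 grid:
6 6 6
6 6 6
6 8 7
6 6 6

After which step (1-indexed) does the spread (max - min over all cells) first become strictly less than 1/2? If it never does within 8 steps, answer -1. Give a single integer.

Answer: 3

Derivation:
Step 1: max=27/4, min=6, spread=3/4
Step 2: max=131/20, min=6, spread=11/20
Step 3: max=583/90, min=733/120, spread=133/360
  -> spread < 1/2 first at step 3
Step 4: max=83707/12960, min=4417/720, spread=4201/12960
Step 5: max=998557/155520, min=14833/2400, spread=186893/777600
Step 6: max=298841899/46656000, min=8035879/1296000, spread=1910051/9331200
Step 7: max=17871426641/2799360000, min=483917461/77760000, spread=90079609/559872000
Step 8: max=1070043942979/167961600000, min=9700348813/1555200000, spread=896250847/6718464000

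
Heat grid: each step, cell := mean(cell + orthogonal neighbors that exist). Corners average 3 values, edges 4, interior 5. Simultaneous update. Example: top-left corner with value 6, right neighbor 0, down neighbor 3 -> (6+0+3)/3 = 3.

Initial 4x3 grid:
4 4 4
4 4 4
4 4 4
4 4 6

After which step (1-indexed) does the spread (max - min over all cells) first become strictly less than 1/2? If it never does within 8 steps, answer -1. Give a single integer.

Step 1: max=14/3, min=4, spread=2/3
Step 2: max=41/9, min=4, spread=5/9
Step 3: max=473/108, min=4, spread=41/108
  -> spread < 1/2 first at step 3
Step 4: max=56057/12960, min=4, spread=4217/12960
Step 5: max=3319549/777600, min=14479/3600, spread=38417/155520
Step 6: max=197824211/46656000, min=290597/72000, spread=1903471/9331200
Step 7: max=11798429089/2799360000, min=8755759/2160000, spread=18038617/111974400
Step 8: max=705114582851/167961600000, min=790526759/194400000, spread=883978523/6718464000

Answer: 3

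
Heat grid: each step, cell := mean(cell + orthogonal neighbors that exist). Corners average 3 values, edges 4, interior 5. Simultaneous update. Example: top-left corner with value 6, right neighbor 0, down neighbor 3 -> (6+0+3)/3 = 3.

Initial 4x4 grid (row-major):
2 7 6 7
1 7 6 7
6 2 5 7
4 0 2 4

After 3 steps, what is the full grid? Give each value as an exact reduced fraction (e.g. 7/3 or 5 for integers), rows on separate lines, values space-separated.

Answer: 9401/2160 1144/225 2647/450 6911/1080
29843/7200 1103/240 16637/3000 21581/3600
5023/1440 5939/1500 27167/6000 18493/3600
343/108 929/288 27521/7200 9329/2160

Derivation:
After step 1:
  10/3 11/2 13/2 20/3
  4 23/5 31/5 27/4
  13/4 4 22/5 23/4
  10/3 2 11/4 13/3
After step 2:
  77/18 299/60 373/60 239/36
  911/240 243/50 569/100 761/120
  175/48 73/20 231/50 637/120
  103/36 145/48 809/240 77/18
After step 3:
  9401/2160 1144/225 2647/450 6911/1080
  29843/7200 1103/240 16637/3000 21581/3600
  5023/1440 5939/1500 27167/6000 18493/3600
  343/108 929/288 27521/7200 9329/2160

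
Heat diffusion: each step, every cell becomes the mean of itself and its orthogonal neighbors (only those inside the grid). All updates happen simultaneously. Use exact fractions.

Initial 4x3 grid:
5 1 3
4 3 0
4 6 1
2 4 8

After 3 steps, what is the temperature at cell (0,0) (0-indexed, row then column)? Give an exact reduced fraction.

Answer: 1727/540

Derivation:
Step 1: cell (0,0) = 10/3
Step 2: cell (0,0) = 31/9
Step 3: cell (0,0) = 1727/540
Full grid after step 3:
  1727/540 10007/3600 2539/1080
  12367/3600 9251/3000 4871/1800
  13687/3600 10811/3000 6281/1800
  536/135 3683/900 4243/1080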